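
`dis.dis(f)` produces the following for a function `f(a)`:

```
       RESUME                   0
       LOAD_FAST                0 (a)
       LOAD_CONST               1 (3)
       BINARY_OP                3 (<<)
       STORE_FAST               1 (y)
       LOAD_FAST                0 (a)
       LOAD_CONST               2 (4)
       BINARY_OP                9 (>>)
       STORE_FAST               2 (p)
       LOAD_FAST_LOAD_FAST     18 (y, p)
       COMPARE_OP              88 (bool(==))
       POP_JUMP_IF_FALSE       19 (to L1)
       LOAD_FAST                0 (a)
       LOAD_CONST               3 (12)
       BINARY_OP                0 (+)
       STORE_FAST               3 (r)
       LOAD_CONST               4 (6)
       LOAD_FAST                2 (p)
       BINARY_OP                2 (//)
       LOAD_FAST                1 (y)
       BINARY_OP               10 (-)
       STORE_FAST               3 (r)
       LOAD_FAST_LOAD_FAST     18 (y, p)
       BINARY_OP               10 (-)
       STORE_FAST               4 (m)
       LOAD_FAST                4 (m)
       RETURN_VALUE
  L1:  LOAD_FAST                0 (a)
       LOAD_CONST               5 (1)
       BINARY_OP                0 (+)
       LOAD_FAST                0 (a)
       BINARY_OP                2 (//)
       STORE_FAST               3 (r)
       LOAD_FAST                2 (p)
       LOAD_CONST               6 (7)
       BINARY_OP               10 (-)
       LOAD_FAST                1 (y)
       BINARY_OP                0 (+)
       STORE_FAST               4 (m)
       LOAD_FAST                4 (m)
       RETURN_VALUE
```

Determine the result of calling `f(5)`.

33

LOAD_FAST a → push 5. Stack: [5]
LOAD_CONST → push 3. Stack: [5, 3]
BINARY_OP << → 5 << 3 = 40. Stack: [40]
STORE_FAST y → y=40. Stack: []
LOAD_FAST a → push 5. Stack: [5]
LOAD_CONST → push 4. Stack: [5, 4]
BINARY_OP >> → 5 >> 4 = 0. Stack: [0]
STORE_FAST p → p=0. Stack: []
LOAD_FAST_LOAD_FAST y,p → push 40,0. Stack: [40, 0]
COMPARE_OP bool(==) → 40 vs 0 = False. Stack: [False]
POP_JUMP_IF_FALSE → pop False; jump. Stack: []
LOAD_FAST a → push 5. Stack: [5]
LOAD_CONST → push 1. Stack: [5, 1]
BINARY_OP + → 5 + 1 = 6. Stack: [6]
LOAD_FAST a → push 5. Stack: [6, 5]
BINARY_OP // → 6 // 5 = 1. Stack: [1]
STORE_FAST r → r=1. Stack: []
LOAD_FAST p → push 0. Stack: [0]
LOAD_CONST → push 7. Stack: [0, 7]
BINARY_OP - → 0 - 7 = -7. Stack: [-7]
LOAD_FAST y → push 40. Stack: [-7, 40]
BINARY_OP + → -7 + 40 = 33. Stack: [33]
STORE_FAST m → m=33. Stack: []
LOAD_FAST m → push 33. Stack: [33]
RETURN_VALUE → return 33.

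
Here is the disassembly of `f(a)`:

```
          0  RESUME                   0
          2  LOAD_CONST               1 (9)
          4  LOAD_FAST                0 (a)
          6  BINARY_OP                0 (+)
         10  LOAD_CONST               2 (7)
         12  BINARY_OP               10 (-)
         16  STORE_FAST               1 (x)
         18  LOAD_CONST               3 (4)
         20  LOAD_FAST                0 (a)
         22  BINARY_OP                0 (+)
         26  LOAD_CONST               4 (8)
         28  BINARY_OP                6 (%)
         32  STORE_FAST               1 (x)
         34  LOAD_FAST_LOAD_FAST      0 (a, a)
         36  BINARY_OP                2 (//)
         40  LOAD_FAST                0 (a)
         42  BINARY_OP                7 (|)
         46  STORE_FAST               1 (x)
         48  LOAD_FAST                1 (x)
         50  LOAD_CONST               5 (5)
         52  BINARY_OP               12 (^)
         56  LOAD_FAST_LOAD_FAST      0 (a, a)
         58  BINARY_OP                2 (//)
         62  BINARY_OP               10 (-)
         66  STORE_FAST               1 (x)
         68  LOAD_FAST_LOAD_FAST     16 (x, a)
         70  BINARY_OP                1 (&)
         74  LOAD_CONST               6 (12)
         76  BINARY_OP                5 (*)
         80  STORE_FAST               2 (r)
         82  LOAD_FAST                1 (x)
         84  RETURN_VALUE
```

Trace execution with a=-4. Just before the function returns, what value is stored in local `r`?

LOAD_CONST → push 9. Stack: [9]
LOAD_FAST a → push -4. Stack: [9, -4]
BINARY_OP + → 9 + -4 = 5. Stack: [5]
LOAD_CONST → push 7. Stack: [5, 7]
BINARY_OP - → 5 - 7 = -2. Stack: [-2]
STORE_FAST x → x=-2. Stack: []
LOAD_CONST → push 4. Stack: [4]
LOAD_FAST a → push -4. Stack: [4, -4]
BINARY_OP + → 4 + -4 = 0. Stack: [0]
LOAD_CONST → push 8. Stack: [0, 8]
BINARY_OP % → 0 % 8 = 0. Stack: [0]
STORE_FAST x → x=0. Stack: []
LOAD_FAST_LOAD_FAST a,a → push -4,-4. Stack: [-4, -4]
BINARY_OP // → -4 // -4 = 1. Stack: [1]
LOAD_FAST a → push -4. Stack: [1, -4]
BINARY_OP | → 1 | -4 = -3. Stack: [-3]
STORE_FAST x → x=-3. Stack: []
LOAD_FAST x → push -3. Stack: [-3]
LOAD_CONST → push 5. Stack: [-3, 5]
BINARY_OP ^ → -3 ^ 5 = -8. Stack: [-8]
LOAD_FAST_LOAD_FAST a,a → push -4,-4. Stack: [-8, -4, -4]
BINARY_OP // → -4 // -4 = 1. Stack: [-8, 1]
BINARY_OP - → -8 - 1 = -9. Stack: [-9]
STORE_FAST x → x=-9. Stack: []
LOAD_FAST_LOAD_FAST x,a → push -9,-4. Stack: [-9, -4]
BINARY_OP & → -9 & -4 = -12. Stack: [-12]
LOAD_CONST → push 12. Stack: [-12, 12]
BINARY_OP * → -12 * 12 = -144. Stack: [-144]
STORE_FAST r → r=-144. Stack: []
LOAD_FAST x → push -9. Stack: [-9]
RETURN_VALUE → return -9.

-144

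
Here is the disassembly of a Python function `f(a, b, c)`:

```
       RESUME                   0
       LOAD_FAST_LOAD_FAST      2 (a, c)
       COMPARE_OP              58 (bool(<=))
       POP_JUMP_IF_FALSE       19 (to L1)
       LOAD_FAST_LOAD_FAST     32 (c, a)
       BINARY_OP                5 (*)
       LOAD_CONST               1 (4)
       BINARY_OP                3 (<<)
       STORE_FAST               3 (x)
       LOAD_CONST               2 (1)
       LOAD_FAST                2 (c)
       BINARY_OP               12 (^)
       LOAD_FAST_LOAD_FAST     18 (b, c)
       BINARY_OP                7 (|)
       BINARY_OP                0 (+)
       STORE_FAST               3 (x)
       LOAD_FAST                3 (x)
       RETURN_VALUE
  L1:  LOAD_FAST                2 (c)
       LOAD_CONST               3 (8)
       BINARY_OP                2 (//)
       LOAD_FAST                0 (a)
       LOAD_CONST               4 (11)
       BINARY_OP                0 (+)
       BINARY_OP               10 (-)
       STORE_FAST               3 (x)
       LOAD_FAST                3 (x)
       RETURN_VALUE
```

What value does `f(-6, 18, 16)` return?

35

LOAD_FAST_LOAD_FAST a,c → push -6,16. Stack: [-6, 16]
COMPARE_OP bool(<=) → -6 vs 16 = True. Stack: [True]
POP_JUMP_IF_FALSE → pop True; no jump. Stack: []
LOAD_FAST_LOAD_FAST c,a → push 16,-6. Stack: [16, -6]
BINARY_OP * → 16 * -6 = -96. Stack: [-96]
LOAD_CONST → push 4. Stack: [-96, 4]
BINARY_OP << → -96 << 4 = -1536. Stack: [-1536]
STORE_FAST x → x=-1536. Stack: []
LOAD_CONST → push 1. Stack: [1]
LOAD_FAST c → push 16. Stack: [1, 16]
BINARY_OP ^ → 1 ^ 16 = 17. Stack: [17]
LOAD_FAST_LOAD_FAST b,c → push 18,16. Stack: [17, 18, 16]
BINARY_OP | → 18 | 16 = 18. Stack: [17, 18]
BINARY_OP + → 17 + 18 = 35. Stack: [35]
STORE_FAST x → x=35. Stack: []
LOAD_FAST x → push 35. Stack: [35]
RETURN_VALUE → return 35.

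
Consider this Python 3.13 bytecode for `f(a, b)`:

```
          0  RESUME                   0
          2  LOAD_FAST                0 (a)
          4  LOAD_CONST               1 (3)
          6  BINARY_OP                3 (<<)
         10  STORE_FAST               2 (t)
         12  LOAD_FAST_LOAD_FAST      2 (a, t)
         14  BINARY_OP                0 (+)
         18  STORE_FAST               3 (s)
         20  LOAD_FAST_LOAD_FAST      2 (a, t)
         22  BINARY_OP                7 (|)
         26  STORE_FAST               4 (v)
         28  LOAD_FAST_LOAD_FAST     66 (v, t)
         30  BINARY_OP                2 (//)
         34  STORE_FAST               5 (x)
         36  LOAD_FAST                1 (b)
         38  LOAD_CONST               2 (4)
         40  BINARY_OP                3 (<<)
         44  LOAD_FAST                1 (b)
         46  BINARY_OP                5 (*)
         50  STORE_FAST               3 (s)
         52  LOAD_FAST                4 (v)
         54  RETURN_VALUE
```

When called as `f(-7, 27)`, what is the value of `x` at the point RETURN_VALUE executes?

0

LOAD_FAST a → push -7. Stack: [-7]
LOAD_CONST → push 3. Stack: [-7, 3]
BINARY_OP << → -7 << 3 = -56. Stack: [-56]
STORE_FAST t → t=-56. Stack: []
LOAD_FAST_LOAD_FAST a,t → push -7,-56. Stack: [-7, -56]
BINARY_OP + → -7 + -56 = -63. Stack: [-63]
STORE_FAST s → s=-63. Stack: []
LOAD_FAST_LOAD_FAST a,t → push -7,-56. Stack: [-7, -56]
BINARY_OP | → -7 | -56 = -7. Stack: [-7]
STORE_FAST v → v=-7. Stack: []
LOAD_FAST_LOAD_FAST v,t → push -7,-56. Stack: [-7, -56]
BINARY_OP // → -7 // -56 = 0. Stack: [0]
STORE_FAST x → x=0. Stack: []
LOAD_FAST b → push 27. Stack: [27]
LOAD_CONST → push 4. Stack: [27, 4]
BINARY_OP << → 27 << 4 = 432. Stack: [432]
LOAD_FAST b → push 27. Stack: [432, 27]
BINARY_OP * → 432 * 27 = 11664. Stack: [11664]
STORE_FAST s → s=11664. Stack: []
LOAD_FAST v → push -7. Stack: [-7]
RETURN_VALUE → return -7.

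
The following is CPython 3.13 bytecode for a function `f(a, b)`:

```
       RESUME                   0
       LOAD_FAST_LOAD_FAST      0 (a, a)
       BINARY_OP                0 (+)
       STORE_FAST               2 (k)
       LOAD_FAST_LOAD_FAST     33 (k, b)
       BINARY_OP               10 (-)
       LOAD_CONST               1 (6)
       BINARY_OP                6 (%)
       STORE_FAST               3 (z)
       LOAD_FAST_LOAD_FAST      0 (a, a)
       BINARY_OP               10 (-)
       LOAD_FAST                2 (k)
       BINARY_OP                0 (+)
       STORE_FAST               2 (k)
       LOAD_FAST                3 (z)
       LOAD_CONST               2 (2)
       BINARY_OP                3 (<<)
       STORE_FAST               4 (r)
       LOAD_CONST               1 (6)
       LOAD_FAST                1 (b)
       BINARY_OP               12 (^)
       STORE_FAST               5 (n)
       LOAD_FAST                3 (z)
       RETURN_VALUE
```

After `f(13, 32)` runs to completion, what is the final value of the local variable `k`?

LOAD_FAST_LOAD_FAST a,a → push 13,13. Stack: [13, 13]
BINARY_OP + → 13 + 13 = 26. Stack: [26]
STORE_FAST k → k=26. Stack: []
LOAD_FAST_LOAD_FAST k,b → push 26,32. Stack: [26, 32]
BINARY_OP - → 26 - 32 = -6. Stack: [-6]
LOAD_CONST → push 6. Stack: [-6, 6]
BINARY_OP % → -6 % 6 = 0. Stack: [0]
STORE_FAST z → z=0. Stack: []
LOAD_FAST_LOAD_FAST a,a → push 13,13. Stack: [13, 13]
BINARY_OP - → 13 - 13 = 0. Stack: [0]
LOAD_FAST k → push 26. Stack: [0, 26]
BINARY_OP + → 0 + 26 = 26. Stack: [26]
STORE_FAST k → k=26. Stack: []
LOAD_FAST z → push 0. Stack: [0]
LOAD_CONST → push 2. Stack: [0, 2]
BINARY_OP << → 0 << 2 = 0. Stack: [0]
STORE_FAST r → r=0. Stack: []
LOAD_CONST → push 6. Stack: [6]
LOAD_FAST b → push 32. Stack: [6, 32]
BINARY_OP ^ → 6 ^ 32 = 38. Stack: [38]
STORE_FAST n → n=38. Stack: []
LOAD_FAST z → push 0. Stack: [0]
RETURN_VALUE → return 0.

26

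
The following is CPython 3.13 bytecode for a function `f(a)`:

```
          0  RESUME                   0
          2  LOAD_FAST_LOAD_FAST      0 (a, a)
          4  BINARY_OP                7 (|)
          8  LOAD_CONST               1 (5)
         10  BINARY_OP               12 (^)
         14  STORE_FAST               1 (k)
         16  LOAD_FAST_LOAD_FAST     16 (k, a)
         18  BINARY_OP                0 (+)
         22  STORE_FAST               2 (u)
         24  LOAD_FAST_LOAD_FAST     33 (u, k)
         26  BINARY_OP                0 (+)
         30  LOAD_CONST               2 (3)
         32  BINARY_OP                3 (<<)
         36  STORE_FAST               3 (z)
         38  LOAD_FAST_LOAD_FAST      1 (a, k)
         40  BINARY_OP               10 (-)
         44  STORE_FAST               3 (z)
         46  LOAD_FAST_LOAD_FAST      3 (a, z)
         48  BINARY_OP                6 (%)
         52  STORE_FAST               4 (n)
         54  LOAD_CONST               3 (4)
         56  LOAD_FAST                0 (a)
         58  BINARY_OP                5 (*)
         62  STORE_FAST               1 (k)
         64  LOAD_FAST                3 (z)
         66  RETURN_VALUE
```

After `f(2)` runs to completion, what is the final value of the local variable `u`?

LOAD_FAST_LOAD_FAST a,a → push 2,2. Stack: [2, 2]
BINARY_OP | → 2 | 2 = 2. Stack: [2]
LOAD_CONST → push 5. Stack: [2, 5]
BINARY_OP ^ → 2 ^ 5 = 7. Stack: [7]
STORE_FAST k → k=7. Stack: []
LOAD_FAST_LOAD_FAST k,a → push 7,2. Stack: [7, 2]
BINARY_OP + → 7 + 2 = 9. Stack: [9]
STORE_FAST u → u=9. Stack: []
LOAD_FAST_LOAD_FAST u,k → push 9,7. Stack: [9, 7]
BINARY_OP + → 9 + 7 = 16. Stack: [16]
LOAD_CONST → push 3. Stack: [16, 3]
BINARY_OP << → 16 << 3 = 128. Stack: [128]
STORE_FAST z → z=128. Stack: []
LOAD_FAST_LOAD_FAST a,k → push 2,7. Stack: [2, 7]
BINARY_OP - → 2 - 7 = -5. Stack: [-5]
STORE_FAST z → z=-5. Stack: []
LOAD_FAST_LOAD_FAST a,z → push 2,-5. Stack: [2, -5]
BINARY_OP % → 2 % -5 = -3. Stack: [-3]
STORE_FAST n → n=-3. Stack: []
LOAD_CONST → push 4. Stack: [4]
LOAD_FAST a → push 2. Stack: [4, 2]
BINARY_OP * → 4 * 2 = 8. Stack: [8]
STORE_FAST k → k=8. Stack: []
LOAD_FAST z → push -5. Stack: [-5]
RETURN_VALUE → return -5.

9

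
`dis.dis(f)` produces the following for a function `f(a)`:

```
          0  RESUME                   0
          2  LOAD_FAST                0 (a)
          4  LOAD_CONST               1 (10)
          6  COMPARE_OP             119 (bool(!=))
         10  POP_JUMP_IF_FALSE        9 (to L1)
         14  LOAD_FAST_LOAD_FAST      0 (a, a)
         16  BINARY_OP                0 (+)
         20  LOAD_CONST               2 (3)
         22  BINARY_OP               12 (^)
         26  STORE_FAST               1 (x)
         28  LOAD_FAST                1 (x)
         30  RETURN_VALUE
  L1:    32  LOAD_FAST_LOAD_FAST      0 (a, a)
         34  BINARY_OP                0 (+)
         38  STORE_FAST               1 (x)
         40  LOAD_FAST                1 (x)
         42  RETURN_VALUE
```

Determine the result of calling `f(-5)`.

-11

LOAD_FAST a → push -5. Stack: [-5]
LOAD_CONST → push 10. Stack: [-5, 10]
COMPARE_OP bool(!=) → -5 vs 10 = True. Stack: [True]
POP_JUMP_IF_FALSE → pop True; no jump. Stack: []
LOAD_FAST_LOAD_FAST a,a → push -5,-5. Stack: [-5, -5]
BINARY_OP + → -5 + -5 = -10. Stack: [-10]
LOAD_CONST → push 3. Stack: [-10, 3]
BINARY_OP ^ → -10 ^ 3 = -11. Stack: [-11]
STORE_FAST x → x=-11. Stack: []
LOAD_FAST x → push -11. Stack: [-11]
RETURN_VALUE → return -11.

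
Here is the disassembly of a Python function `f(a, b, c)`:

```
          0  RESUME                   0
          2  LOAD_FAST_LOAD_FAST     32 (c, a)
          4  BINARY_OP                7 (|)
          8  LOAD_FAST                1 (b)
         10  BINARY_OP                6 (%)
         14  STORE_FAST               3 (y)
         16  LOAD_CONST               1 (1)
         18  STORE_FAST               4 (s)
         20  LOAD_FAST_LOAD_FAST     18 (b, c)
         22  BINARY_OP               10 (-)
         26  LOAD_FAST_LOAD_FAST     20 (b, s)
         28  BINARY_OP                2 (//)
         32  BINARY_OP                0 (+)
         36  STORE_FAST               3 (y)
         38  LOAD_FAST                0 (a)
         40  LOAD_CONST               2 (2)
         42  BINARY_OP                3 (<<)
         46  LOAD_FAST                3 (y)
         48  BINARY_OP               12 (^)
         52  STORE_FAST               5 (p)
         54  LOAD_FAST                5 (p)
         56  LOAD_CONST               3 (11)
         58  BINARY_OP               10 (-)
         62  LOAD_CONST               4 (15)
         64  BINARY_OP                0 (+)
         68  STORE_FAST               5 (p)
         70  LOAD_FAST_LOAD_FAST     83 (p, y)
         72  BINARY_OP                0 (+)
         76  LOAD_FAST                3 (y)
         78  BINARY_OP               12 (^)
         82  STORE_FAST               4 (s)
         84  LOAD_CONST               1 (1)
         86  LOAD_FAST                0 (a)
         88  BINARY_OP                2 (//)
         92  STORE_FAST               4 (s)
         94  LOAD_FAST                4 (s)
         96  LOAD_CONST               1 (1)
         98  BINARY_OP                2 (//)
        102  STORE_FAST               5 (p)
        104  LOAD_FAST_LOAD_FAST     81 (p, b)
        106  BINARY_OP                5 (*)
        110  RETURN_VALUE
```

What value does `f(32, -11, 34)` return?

LOAD_FAST_LOAD_FAST c,a → push 34,32. Stack: [34, 32]
BINARY_OP | → 34 | 32 = 34. Stack: [34]
LOAD_FAST b → push -11. Stack: [34, -11]
BINARY_OP % → 34 % -11 = -10. Stack: [-10]
STORE_FAST y → y=-10. Stack: []
LOAD_CONST → push 1. Stack: [1]
STORE_FAST s → s=1. Stack: []
LOAD_FAST_LOAD_FAST b,c → push -11,34. Stack: [-11, 34]
BINARY_OP - → -11 - 34 = -45. Stack: [-45]
LOAD_FAST_LOAD_FAST b,s → push -11,1. Stack: [-45, -11, 1]
BINARY_OP // → -11 // 1 = -11. Stack: [-45, -11]
BINARY_OP + → -45 + -11 = -56. Stack: [-56]
STORE_FAST y → y=-56. Stack: []
LOAD_FAST a → push 32. Stack: [32]
LOAD_CONST → push 2. Stack: [32, 2]
BINARY_OP << → 32 << 2 = 128. Stack: [128]
LOAD_FAST y → push -56. Stack: [128, -56]
BINARY_OP ^ → 128 ^ -56 = -184. Stack: [-184]
STORE_FAST p → p=-184. Stack: []
LOAD_FAST p → push -184. Stack: [-184]
LOAD_CONST → push 11. Stack: [-184, 11]
BINARY_OP - → -184 - 11 = -195. Stack: [-195]
LOAD_CONST → push 15. Stack: [-195, 15]
BINARY_OP + → -195 + 15 = -180. Stack: [-180]
STORE_FAST p → p=-180. Stack: []
LOAD_FAST_LOAD_FAST p,y → push -180,-56. Stack: [-180, -56]
BINARY_OP + → -180 + -56 = -236. Stack: [-236]
LOAD_FAST y → push -56. Stack: [-236, -56]
BINARY_OP ^ → -236 ^ -56 = 220. Stack: [220]
STORE_FAST s → s=220. Stack: []
LOAD_CONST → push 1. Stack: [1]
LOAD_FAST a → push 32. Stack: [1, 32]
BINARY_OP // → 1 // 32 = 0. Stack: [0]
STORE_FAST s → s=0. Stack: []
LOAD_FAST s → push 0. Stack: [0]
LOAD_CONST → push 1. Stack: [0, 1]
BINARY_OP // → 0 // 1 = 0. Stack: [0]
STORE_FAST p → p=0. Stack: []
LOAD_FAST_LOAD_FAST p,b → push 0,-11. Stack: [0, -11]
BINARY_OP * → 0 * -11 = 0. Stack: [0]
RETURN_VALUE → return 0.

0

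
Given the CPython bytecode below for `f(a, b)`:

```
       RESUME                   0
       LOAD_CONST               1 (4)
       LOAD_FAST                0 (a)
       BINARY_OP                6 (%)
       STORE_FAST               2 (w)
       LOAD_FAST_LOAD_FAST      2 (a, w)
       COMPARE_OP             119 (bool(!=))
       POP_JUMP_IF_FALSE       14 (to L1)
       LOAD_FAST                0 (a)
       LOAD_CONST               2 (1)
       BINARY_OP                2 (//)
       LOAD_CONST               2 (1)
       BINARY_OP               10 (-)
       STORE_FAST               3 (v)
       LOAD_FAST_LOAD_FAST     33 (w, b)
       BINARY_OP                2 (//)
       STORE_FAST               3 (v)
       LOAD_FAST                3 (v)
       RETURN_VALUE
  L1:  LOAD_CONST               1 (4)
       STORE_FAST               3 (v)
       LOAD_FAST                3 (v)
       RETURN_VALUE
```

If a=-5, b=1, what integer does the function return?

LOAD_CONST → push 4. Stack: [4]
LOAD_FAST a → push -5. Stack: [4, -5]
BINARY_OP % → 4 % -5 = -1. Stack: [-1]
STORE_FAST w → w=-1. Stack: []
LOAD_FAST_LOAD_FAST a,w → push -5,-1. Stack: [-5, -1]
COMPARE_OP bool(!=) → -5 vs -1 = True. Stack: [True]
POP_JUMP_IF_FALSE → pop True; no jump. Stack: []
LOAD_FAST a → push -5. Stack: [-5]
LOAD_CONST → push 1. Stack: [-5, 1]
BINARY_OP // → -5 // 1 = -5. Stack: [-5]
LOAD_CONST → push 1. Stack: [-5, 1]
BINARY_OP - → -5 - 1 = -6. Stack: [-6]
STORE_FAST v → v=-6. Stack: []
LOAD_FAST_LOAD_FAST w,b → push -1,1. Stack: [-1, 1]
BINARY_OP // → -1 // 1 = -1. Stack: [-1]
STORE_FAST v → v=-1. Stack: []
LOAD_FAST v → push -1. Stack: [-1]
RETURN_VALUE → return -1.

-1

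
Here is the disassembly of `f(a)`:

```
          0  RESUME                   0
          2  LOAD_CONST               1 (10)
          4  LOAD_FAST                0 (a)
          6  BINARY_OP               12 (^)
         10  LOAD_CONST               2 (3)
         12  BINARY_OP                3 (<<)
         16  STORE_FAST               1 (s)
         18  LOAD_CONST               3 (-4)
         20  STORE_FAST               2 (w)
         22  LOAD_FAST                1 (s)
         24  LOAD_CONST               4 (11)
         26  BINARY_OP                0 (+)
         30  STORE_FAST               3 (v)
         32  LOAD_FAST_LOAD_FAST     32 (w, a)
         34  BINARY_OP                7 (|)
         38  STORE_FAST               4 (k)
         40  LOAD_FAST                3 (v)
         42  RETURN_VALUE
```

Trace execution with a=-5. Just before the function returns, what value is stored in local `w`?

LOAD_CONST → push 10. Stack: [10]
LOAD_FAST a → push -5. Stack: [10, -5]
BINARY_OP ^ → 10 ^ -5 = -15. Stack: [-15]
LOAD_CONST → push 3. Stack: [-15, 3]
BINARY_OP << → -15 << 3 = -120. Stack: [-120]
STORE_FAST s → s=-120. Stack: []
LOAD_CONST → push -4. Stack: [-4]
STORE_FAST w → w=-4. Stack: []
LOAD_FAST s → push -120. Stack: [-120]
LOAD_CONST → push 11. Stack: [-120, 11]
BINARY_OP + → -120 + 11 = -109. Stack: [-109]
STORE_FAST v → v=-109. Stack: []
LOAD_FAST_LOAD_FAST w,a → push -4,-5. Stack: [-4, -5]
BINARY_OP | → -4 | -5 = -1. Stack: [-1]
STORE_FAST k → k=-1. Stack: []
LOAD_FAST v → push -109. Stack: [-109]
RETURN_VALUE → return -109.

-4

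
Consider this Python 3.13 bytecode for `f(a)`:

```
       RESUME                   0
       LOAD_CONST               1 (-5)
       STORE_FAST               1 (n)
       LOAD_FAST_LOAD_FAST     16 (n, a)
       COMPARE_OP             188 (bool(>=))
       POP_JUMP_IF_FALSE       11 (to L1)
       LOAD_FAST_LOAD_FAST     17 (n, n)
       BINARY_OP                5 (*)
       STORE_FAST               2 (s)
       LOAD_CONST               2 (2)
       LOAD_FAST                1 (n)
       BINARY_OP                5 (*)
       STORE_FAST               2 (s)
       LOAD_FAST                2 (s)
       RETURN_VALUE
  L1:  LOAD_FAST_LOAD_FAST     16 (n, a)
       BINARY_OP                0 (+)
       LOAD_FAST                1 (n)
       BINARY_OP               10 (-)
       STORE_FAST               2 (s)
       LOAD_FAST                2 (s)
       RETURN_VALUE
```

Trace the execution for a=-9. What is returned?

LOAD_CONST → push -5. Stack: [-5]
STORE_FAST n → n=-5. Stack: []
LOAD_FAST_LOAD_FAST n,a → push -5,-9. Stack: [-5, -9]
COMPARE_OP bool(>=) → -5 vs -9 = True. Stack: [True]
POP_JUMP_IF_FALSE → pop True; no jump. Stack: []
LOAD_FAST_LOAD_FAST n,n → push -5,-5. Stack: [-5, -5]
BINARY_OP * → -5 * -5 = 25. Stack: [25]
STORE_FAST s → s=25. Stack: []
LOAD_CONST → push 2. Stack: [2]
LOAD_FAST n → push -5. Stack: [2, -5]
BINARY_OP * → 2 * -5 = -10. Stack: [-10]
STORE_FAST s → s=-10. Stack: []
LOAD_FAST s → push -10. Stack: [-10]
RETURN_VALUE → return -10.

-10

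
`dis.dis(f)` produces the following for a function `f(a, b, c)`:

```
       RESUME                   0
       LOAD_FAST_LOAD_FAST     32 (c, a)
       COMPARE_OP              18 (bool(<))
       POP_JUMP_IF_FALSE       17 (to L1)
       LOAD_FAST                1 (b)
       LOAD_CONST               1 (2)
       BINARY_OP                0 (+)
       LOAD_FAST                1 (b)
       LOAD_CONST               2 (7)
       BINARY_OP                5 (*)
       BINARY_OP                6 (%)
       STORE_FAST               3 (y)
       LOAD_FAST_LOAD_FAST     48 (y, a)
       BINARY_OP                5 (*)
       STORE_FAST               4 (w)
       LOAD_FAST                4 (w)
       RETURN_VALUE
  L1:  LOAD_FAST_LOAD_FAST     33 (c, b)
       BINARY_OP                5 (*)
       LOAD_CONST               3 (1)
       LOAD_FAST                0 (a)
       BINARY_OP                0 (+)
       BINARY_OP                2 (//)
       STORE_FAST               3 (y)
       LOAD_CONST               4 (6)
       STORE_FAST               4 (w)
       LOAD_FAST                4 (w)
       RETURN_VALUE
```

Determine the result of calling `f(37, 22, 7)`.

888

LOAD_FAST_LOAD_FAST c,a → push 7,37. Stack: [7, 37]
COMPARE_OP bool(<) → 7 vs 37 = True. Stack: [True]
POP_JUMP_IF_FALSE → pop True; no jump. Stack: []
LOAD_FAST b → push 22. Stack: [22]
LOAD_CONST → push 2. Stack: [22, 2]
BINARY_OP + → 22 + 2 = 24. Stack: [24]
LOAD_FAST b → push 22. Stack: [24, 22]
LOAD_CONST → push 7. Stack: [24, 22, 7]
BINARY_OP * → 22 * 7 = 154. Stack: [24, 154]
BINARY_OP % → 24 % 154 = 24. Stack: [24]
STORE_FAST y → y=24. Stack: []
LOAD_FAST_LOAD_FAST y,a → push 24,37. Stack: [24, 37]
BINARY_OP * → 24 * 37 = 888. Stack: [888]
STORE_FAST w → w=888. Stack: []
LOAD_FAST w → push 888. Stack: [888]
RETURN_VALUE → return 888.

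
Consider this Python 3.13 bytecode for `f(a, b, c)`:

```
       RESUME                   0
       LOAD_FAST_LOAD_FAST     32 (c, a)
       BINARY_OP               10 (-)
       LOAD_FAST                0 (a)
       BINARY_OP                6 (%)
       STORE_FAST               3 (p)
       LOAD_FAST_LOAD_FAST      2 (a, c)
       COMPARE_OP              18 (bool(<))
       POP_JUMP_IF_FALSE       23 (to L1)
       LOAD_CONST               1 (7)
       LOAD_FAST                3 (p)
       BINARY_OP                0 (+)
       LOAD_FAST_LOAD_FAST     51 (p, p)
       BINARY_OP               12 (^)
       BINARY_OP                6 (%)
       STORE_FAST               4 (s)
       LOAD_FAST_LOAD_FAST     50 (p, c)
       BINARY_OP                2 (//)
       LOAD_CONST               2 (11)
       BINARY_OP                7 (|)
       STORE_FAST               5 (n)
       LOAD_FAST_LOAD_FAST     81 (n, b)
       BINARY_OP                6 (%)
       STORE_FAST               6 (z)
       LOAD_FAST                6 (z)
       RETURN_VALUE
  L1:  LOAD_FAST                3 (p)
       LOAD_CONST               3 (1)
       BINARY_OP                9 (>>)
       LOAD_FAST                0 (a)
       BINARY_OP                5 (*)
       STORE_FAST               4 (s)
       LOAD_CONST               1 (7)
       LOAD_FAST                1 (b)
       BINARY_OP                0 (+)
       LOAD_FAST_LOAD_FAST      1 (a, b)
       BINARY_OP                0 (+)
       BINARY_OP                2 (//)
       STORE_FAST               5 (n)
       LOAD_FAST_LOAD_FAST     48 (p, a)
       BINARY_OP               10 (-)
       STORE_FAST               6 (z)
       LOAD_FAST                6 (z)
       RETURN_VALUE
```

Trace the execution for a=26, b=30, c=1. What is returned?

-25

LOAD_FAST_LOAD_FAST c,a → push 1,26. Stack: [1, 26]
BINARY_OP - → 1 - 26 = -25. Stack: [-25]
LOAD_FAST a → push 26. Stack: [-25, 26]
BINARY_OP % → -25 % 26 = 1. Stack: [1]
STORE_FAST p → p=1. Stack: []
LOAD_FAST_LOAD_FAST a,c → push 26,1. Stack: [26, 1]
COMPARE_OP bool(<) → 26 vs 1 = False. Stack: [False]
POP_JUMP_IF_FALSE → pop False; jump. Stack: []
LOAD_FAST p → push 1. Stack: [1]
LOAD_CONST → push 1. Stack: [1, 1]
BINARY_OP >> → 1 >> 1 = 0. Stack: [0]
LOAD_FAST a → push 26. Stack: [0, 26]
BINARY_OP * → 0 * 26 = 0. Stack: [0]
STORE_FAST s → s=0. Stack: []
LOAD_CONST → push 7. Stack: [7]
LOAD_FAST b → push 30. Stack: [7, 30]
BINARY_OP + → 7 + 30 = 37. Stack: [37]
LOAD_FAST_LOAD_FAST a,b → push 26,30. Stack: [37, 26, 30]
BINARY_OP + → 26 + 30 = 56. Stack: [37, 56]
BINARY_OP // → 37 // 56 = 0. Stack: [0]
STORE_FAST n → n=0. Stack: []
LOAD_FAST_LOAD_FAST p,a → push 1,26. Stack: [1, 26]
BINARY_OP - → 1 - 26 = -25. Stack: [-25]
STORE_FAST z → z=-25. Stack: []
LOAD_FAST z → push -25. Stack: [-25]
RETURN_VALUE → return -25.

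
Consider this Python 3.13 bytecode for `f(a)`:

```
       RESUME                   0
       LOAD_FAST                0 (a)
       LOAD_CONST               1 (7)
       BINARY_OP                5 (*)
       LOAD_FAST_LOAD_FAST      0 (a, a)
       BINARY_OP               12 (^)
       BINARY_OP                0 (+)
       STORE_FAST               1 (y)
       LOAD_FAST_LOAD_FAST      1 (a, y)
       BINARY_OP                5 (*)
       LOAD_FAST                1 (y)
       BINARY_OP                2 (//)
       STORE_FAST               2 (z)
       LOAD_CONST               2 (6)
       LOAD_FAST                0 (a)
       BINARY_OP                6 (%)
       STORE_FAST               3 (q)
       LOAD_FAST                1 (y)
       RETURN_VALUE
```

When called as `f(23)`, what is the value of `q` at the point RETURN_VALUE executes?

LOAD_FAST a → push 23. Stack: [23]
LOAD_CONST → push 7. Stack: [23, 7]
BINARY_OP * → 23 * 7 = 161. Stack: [161]
LOAD_FAST_LOAD_FAST a,a → push 23,23. Stack: [161, 23, 23]
BINARY_OP ^ → 23 ^ 23 = 0. Stack: [161, 0]
BINARY_OP + → 161 + 0 = 161. Stack: [161]
STORE_FAST y → y=161. Stack: []
LOAD_FAST_LOAD_FAST a,y → push 23,161. Stack: [23, 161]
BINARY_OP * → 23 * 161 = 3703. Stack: [3703]
LOAD_FAST y → push 161. Stack: [3703, 161]
BINARY_OP // → 3703 // 161 = 23. Stack: [23]
STORE_FAST z → z=23. Stack: []
LOAD_CONST → push 6. Stack: [6]
LOAD_FAST a → push 23. Stack: [6, 23]
BINARY_OP % → 6 % 23 = 6. Stack: [6]
STORE_FAST q → q=6. Stack: []
LOAD_FAST y → push 161. Stack: [161]
RETURN_VALUE → return 161.

6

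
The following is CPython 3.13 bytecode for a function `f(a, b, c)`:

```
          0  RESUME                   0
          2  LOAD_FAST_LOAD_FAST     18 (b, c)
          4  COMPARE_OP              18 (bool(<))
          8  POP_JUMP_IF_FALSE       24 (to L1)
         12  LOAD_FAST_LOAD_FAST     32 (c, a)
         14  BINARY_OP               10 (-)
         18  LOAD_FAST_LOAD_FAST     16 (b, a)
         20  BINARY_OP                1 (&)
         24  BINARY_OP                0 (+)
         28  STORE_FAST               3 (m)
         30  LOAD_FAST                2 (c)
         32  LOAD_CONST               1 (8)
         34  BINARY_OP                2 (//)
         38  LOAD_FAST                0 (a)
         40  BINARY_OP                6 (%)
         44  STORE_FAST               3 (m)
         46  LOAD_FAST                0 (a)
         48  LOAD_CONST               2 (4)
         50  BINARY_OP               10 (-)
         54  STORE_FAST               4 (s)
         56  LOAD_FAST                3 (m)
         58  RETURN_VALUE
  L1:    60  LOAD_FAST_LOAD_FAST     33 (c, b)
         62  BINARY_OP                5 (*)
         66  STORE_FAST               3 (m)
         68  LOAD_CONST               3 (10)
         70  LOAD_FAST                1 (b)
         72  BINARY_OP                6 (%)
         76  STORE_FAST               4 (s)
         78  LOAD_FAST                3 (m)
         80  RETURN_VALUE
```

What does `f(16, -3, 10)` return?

LOAD_FAST_LOAD_FAST b,c → push -3,10. Stack: [-3, 10]
COMPARE_OP bool(<) → -3 vs 10 = True. Stack: [True]
POP_JUMP_IF_FALSE → pop True; no jump. Stack: []
LOAD_FAST_LOAD_FAST c,a → push 10,16. Stack: [10, 16]
BINARY_OP - → 10 - 16 = -6. Stack: [-6]
LOAD_FAST_LOAD_FAST b,a → push -3,16. Stack: [-6, -3, 16]
BINARY_OP & → -3 & 16 = 16. Stack: [-6, 16]
BINARY_OP + → -6 + 16 = 10. Stack: [10]
STORE_FAST m → m=10. Stack: []
LOAD_FAST c → push 10. Stack: [10]
LOAD_CONST → push 8. Stack: [10, 8]
BINARY_OP // → 10 // 8 = 1. Stack: [1]
LOAD_FAST a → push 16. Stack: [1, 16]
BINARY_OP % → 1 % 16 = 1. Stack: [1]
STORE_FAST m → m=1. Stack: []
LOAD_FAST a → push 16. Stack: [16]
LOAD_CONST → push 4. Stack: [16, 4]
BINARY_OP - → 16 - 4 = 12. Stack: [12]
STORE_FAST s → s=12. Stack: []
LOAD_FAST m → push 1. Stack: [1]
RETURN_VALUE → return 1.

1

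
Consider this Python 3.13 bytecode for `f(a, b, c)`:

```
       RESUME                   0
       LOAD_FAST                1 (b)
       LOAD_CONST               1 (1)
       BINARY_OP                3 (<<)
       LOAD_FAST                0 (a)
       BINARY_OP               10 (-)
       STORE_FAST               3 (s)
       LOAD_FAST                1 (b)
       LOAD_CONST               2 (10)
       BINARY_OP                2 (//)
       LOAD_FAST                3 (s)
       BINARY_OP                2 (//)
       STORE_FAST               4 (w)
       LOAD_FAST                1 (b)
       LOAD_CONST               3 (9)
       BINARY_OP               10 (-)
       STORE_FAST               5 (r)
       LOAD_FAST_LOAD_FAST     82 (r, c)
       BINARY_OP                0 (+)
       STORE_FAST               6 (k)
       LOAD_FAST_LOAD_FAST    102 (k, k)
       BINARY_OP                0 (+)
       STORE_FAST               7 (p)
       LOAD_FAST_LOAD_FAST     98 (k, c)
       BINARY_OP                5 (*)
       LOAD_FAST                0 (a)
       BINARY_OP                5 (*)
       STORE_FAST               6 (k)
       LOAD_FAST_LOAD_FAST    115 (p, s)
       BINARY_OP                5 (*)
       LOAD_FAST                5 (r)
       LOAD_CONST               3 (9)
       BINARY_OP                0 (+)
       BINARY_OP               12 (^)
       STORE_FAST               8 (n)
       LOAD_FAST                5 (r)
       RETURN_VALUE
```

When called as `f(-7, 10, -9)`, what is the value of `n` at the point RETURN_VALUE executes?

-422

LOAD_FAST b → push 10. Stack: [10]
LOAD_CONST → push 1. Stack: [10, 1]
BINARY_OP << → 10 << 1 = 20. Stack: [20]
LOAD_FAST a → push -7. Stack: [20, -7]
BINARY_OP - → 20 - -7 = 27. Stack: [27]
STORE_FAST s → s=27. Stack: []
LOAD_FAST b → push 10. Stack: [10]
LOAD_CONST → push 10. Stack: [10, 10]
BINARY_OP // → 10 // 10 = 1. Stack: [1]
LOAD_FAST s → push 27. Stack: [1, 27]
BINARY_OP // → 1 // 27 = 0. Stack: [0]
STORE_FAST w → w=0. Stack: []
LOAD_FAST b → push 10. Stack: [10]
LOAD_CONST → push 9. Stack: [10, 9]
BINARY_OP - → 10 - 9 = 1. Stack: [1]
STORE_FAST r → r=1. Stack: []
LOAD_FAST_LOAD_FAST r,c → push 1,-9. Stack: [1, -9]
BINARY_OP + → 1 + -9 = -8. Stack: [-8]
STORE_FAST k → k=-8. Stack: []
LOAD_FAST_LOAD_FAST k,k → push -8,-8. Stack: [-8, -8]
BINARY_OP + → -8 + -8 = -16. Stack: [-16]
STORE_FAST p → p=-16. Stack: []
LOAD_FAST_LOAD_FAST k,c → push -8,-9. Stack: [-8, -9]
BINARY_OP * → -8 * -9 = 72. Stack: [72]
LOAD_FAST a → push -7. Stack: [72, -7]
BINARY_OP * → 72 * -7 = -504. Stack: [-504]
STORE_FAST k → k=-504. Stack: []
LOAD_FAST_LOAD_FAST p,s → push -16,27. Stack: [-16, 27]
BINARY_OP * → -16 * 27 = -432. Stack: [-432]
LOAD_FAST r → push 1. Stack: [-432, 1]
LOAD_CONST → push 9. Stack: [-432, 1, 9]
BINARY_OP + → 1 + 9 = 10. Stack: [-432, 10]
BINARY_OP ^ → -432 ^ 10 = -422. Stack: [-422]
STORE_FAST n → n=-422. Stack: []
LOAD_FAST r → push 1. Stack: [1]
RETURN_VALUE → return 1.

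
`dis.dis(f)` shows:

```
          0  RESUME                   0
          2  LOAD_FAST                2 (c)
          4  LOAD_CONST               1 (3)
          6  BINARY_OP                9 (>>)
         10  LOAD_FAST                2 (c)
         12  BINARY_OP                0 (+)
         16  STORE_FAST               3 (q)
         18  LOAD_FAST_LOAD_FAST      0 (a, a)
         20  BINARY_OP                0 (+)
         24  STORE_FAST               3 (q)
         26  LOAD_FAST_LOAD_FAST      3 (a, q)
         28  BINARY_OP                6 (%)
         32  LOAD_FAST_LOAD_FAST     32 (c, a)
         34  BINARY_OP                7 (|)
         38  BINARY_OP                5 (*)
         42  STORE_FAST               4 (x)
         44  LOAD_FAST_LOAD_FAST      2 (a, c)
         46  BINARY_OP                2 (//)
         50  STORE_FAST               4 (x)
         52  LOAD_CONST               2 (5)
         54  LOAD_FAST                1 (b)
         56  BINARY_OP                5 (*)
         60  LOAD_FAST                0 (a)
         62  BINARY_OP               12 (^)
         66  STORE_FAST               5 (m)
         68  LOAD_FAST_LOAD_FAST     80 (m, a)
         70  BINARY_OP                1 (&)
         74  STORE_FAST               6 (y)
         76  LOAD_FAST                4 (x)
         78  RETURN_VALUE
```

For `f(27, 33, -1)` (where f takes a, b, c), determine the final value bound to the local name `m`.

190

LOAD_FAST c → push -1. Stack: [-1]
LOAD_CONST → push 3. Stack: [-1, 3]
BINARY_OP >> → -1 >> 3 = -1. Stack: [-1]
LOAD_FAST c → push -1. Stack: [-1, -1]
BINARY_OP + → -1 + -1 = -2. Stack: [-2]
STORE_FAST q → q=-2. Stack: []
LOAD_FAST_LOAD_FAST a,a → push 27,27. Stack: [27, 27]
BINARY_OP + → 27 + 27 = 54. Stack: [54]
STORE_FAST q → q=54. Stack: []
LOAD_FAST_LOAD_FAST a,q → push 27,54. Stack: [27, 54]
BINARY_OP % → 27 % 54 = 27. Stack: [27]
LOAD_FAST_LOAD_FAST c,a → push -1,27. Stack: [27, -1, 27]
BINARY_OP | → -1 | 27 = -1. Stack: [27, -1]
BINARY_OP * → 27 * -1 = -27. Stack: [-27]
STORE_FAST x → x=-27. Stack: []
LOAD_FAST_LOAD_FAST a,c → push 27,-1. Stack: [27, -1]
BINARY_OP // → 27 // -1 = -27. Stack: [-27]
STORE_FAST x → x=-27. Stack: []
LOAD_CONST → push 5. Stack: [5]
LOAD_FAST b → push 33. Stack: [5, 33]
BINARY_OP * → 5 * 33 = 165. Stack: [165]
LOAD_FAST a → push 27. Stack: [165, 27]
BINARY_OP ^ → 165 ^ 27 = 190. Stack: [190]
STORE_FAST m → m=190. Stack: []
LOAD_FAST_LOAD_FAST m,a → push 190,27. Stack: [190, 27]
BINARY_OP & → 190 & 27 = 26. Stack: [26]
STORE_FAST y → y=26. Stack: []
LOAD_FAST x → push -27. Stack: [-27]
RETURN_VALUE → return -27.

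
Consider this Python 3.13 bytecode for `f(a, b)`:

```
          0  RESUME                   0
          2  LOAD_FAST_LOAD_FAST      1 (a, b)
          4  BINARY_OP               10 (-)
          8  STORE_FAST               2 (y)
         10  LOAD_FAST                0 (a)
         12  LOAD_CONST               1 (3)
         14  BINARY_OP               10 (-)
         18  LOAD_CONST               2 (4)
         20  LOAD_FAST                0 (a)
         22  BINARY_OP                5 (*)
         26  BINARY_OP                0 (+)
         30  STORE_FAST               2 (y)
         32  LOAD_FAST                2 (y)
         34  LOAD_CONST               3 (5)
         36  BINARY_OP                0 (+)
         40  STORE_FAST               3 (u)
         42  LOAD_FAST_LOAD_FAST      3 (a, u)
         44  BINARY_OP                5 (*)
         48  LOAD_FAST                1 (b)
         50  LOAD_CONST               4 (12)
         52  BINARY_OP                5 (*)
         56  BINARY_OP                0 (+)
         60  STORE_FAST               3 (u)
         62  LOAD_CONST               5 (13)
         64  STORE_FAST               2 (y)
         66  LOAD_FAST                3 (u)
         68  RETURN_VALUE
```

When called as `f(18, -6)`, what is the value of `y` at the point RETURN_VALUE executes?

13

LOAD_FAST_LOAD_FAST a,b → push 18,-6. Stack: [18, -6]
BINARY_OP - → 18 - -6 = 24. Stack: [24]
STORE_FAST y → y=24. Stack: []
LOAD_FAST a → push 18. Stack: [18]
LOAD_CONST → push 3. Stack: [18, 3]
BINARY_OP - → 18 - 3 = 15. Stack: [15]
LOAD_CONST → push 4. Stack: [15, 4]
LOAD_FAST a → push 18. Stack: [15, 4, 18]
BINARY_OP * → 4 * 18 = 72. Stack: [15, 72]
BINARY_OP + → 15 + 72 = 87. Stack: [87]
STORE_FAST y → y=87. Stack: []
LOAD_FAST y → push 87. Stack: [87]
LOAD_CONST → push 5. Stack: [87, 5]
BINARY_OP + → 87 + 5 = 92. Stack: [92]
STORE_FAST u → u=92. Stack: []
LOAD_FAST_LOAD_FAST a,u → push 18,92. Stack: [18, 92]
BINARY_OP * → 18 * 92 = 1656. Stack: [1656]
LOAD_FAST b → push -6. Stack: [1656, -6]
LOAD_CONST → push 12. Stack: [1656, -6, 12]
BINARY_OP * → -6 * 12 = -72. Stack: [1656, -72]
BINARY_OP + → 1656 + -72 = 1584. Stack: [1584]
STORE_FAST u → u=1584. Stack: []
LOAD_CONST → push 13. Stack: [13]
STORE_FAST y → y=13. Stack: []
LOAD_FAST u → push 1584. Stack: [1584]
RETURN_VALUE → return 1584.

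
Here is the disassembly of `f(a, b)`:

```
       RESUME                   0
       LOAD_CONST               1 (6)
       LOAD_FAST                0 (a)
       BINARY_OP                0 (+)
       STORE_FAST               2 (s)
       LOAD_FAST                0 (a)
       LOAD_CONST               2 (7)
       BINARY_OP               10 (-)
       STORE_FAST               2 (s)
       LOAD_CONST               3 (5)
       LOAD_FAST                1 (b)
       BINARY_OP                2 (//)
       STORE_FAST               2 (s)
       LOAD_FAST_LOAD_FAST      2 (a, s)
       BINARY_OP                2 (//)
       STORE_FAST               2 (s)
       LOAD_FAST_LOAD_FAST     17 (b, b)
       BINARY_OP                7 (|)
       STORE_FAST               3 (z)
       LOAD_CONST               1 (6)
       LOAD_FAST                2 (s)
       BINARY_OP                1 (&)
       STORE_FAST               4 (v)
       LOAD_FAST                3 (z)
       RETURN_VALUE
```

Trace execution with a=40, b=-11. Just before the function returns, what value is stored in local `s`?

LOAD_CONST → push 6. Stack: [6]
LOAD_FAST a → push 40. Stack: [6, 40]
BINARY_OP + → 6 + 40 = 46. Stack: [46]
STORE_FAST s → s=46. Stack: []
LOAD_FAST a → push 40. Stack: [40]
LOAD_CONST → push 7. Stack: [40, 7]
BINARY_OP - → 40 - 7 = 33. Stack: [33]
STORE_FAST s → s=33. Stack: []
LOAD_CONST → push 5. Stack: [5]
LOAD_FAST b → push -11. Stack: [5, -11]
BINARY_OP // → 5 // -11 = -1. Stack: [-1]
STORE_FAST s → s=-1. Stack: []
LOAD_FAST_LOAD_FAST a,s → push 40,-1. Stack: [40, -1]
BINARY_OP // → 40 // -1 = -40. Stack: [-40]
STORE_FAST s → s=-40. Stack: []
LOAD_FAST_LOAD_FAST b,b → push -11,-11. Stack: [-11, -11]
BINARY_OP | → -11 | -11 = -11. Stack: [-11]
STORE_FAST z → z=-11. Stack: []
LOAD_CONST → push 6. Stack: [6]
LOAD_FAST s → push -40. Stack: [6, -40]
BINARY_OP & → 6 & -40 = 0. Stack: [0]
STORE_FAST v → v=0. Stack: []
LOAD_FAST z → push -11. Stack: [-11]
RETURN_VALUE → return -11.

-40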